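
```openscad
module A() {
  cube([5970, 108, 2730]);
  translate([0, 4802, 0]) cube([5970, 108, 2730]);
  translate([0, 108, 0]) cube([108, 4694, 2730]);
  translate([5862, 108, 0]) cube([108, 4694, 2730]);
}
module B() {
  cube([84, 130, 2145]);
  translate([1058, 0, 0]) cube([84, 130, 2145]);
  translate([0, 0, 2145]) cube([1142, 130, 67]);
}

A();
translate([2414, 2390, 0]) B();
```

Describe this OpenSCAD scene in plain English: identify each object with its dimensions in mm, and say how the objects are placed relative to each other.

A is the wall frame of a small rectangular building: four walls, each 2730 mm tall and 108 mm thick, enclosing a footprint 5970 mm (x) by 4910 mm (y) outside-to-outside, with no floor or roof. The front and back walls (the −y and +y sides) span the full width; the two side walls fit between them.

B is a rectangular door frame: two vertical jambs of 84×130 mm section, 2145 mm tall, with a clear opening 974 mm wide between their inner faces. A header 67 mm tall and 130 mm deep lies on top of the jambs and spans the full outside width.

The door frame sits inside the house frame, centred.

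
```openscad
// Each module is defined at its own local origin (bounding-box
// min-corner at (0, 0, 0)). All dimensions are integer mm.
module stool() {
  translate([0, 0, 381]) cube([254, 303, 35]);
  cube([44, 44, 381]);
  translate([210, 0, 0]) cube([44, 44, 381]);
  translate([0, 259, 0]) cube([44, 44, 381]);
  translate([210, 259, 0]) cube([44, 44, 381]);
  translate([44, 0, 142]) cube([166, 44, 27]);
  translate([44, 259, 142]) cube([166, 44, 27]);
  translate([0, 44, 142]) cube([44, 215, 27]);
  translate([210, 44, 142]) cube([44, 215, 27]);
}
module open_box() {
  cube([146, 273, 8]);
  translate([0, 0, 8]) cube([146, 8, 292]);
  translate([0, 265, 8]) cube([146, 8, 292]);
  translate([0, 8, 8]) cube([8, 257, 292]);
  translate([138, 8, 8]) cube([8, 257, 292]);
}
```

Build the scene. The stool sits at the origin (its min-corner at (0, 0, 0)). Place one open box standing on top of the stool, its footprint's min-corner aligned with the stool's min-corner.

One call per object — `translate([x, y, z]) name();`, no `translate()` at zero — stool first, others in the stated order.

stool();
translate([0, 0, 416]) open_box();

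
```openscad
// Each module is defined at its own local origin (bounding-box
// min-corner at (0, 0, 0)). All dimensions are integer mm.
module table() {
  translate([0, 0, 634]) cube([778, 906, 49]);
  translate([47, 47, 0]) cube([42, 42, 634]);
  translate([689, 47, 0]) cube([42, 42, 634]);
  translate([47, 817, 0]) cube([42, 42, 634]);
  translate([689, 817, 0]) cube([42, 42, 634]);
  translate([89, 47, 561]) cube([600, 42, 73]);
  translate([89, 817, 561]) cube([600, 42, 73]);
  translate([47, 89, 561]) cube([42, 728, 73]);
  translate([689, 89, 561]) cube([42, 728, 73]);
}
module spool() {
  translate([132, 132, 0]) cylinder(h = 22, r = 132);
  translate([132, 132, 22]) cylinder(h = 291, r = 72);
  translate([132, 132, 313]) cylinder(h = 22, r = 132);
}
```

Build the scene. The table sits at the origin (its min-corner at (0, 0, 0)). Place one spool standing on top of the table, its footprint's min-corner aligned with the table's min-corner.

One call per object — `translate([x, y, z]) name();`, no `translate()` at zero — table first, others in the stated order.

table();
translate([0, 0, 683]) spool();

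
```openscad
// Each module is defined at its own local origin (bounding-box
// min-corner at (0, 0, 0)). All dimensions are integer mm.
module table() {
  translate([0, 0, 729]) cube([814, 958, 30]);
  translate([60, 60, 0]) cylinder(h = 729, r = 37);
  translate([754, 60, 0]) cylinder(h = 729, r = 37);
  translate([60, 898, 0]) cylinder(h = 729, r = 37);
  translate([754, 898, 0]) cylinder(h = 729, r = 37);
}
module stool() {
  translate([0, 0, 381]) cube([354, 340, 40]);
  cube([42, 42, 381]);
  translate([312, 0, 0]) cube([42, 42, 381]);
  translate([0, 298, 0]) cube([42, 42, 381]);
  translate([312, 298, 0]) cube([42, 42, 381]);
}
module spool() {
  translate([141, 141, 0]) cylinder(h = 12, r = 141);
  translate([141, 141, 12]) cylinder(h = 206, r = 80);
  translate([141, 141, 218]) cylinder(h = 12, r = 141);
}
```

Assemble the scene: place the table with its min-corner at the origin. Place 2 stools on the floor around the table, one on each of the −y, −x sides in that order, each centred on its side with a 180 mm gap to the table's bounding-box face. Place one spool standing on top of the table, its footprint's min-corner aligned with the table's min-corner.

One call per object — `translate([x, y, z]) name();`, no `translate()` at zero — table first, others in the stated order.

table();
translate([230, -520, 0]) stool();
translate([-534, 309, 0]) stool();
translate([0, 0, 759]) spool();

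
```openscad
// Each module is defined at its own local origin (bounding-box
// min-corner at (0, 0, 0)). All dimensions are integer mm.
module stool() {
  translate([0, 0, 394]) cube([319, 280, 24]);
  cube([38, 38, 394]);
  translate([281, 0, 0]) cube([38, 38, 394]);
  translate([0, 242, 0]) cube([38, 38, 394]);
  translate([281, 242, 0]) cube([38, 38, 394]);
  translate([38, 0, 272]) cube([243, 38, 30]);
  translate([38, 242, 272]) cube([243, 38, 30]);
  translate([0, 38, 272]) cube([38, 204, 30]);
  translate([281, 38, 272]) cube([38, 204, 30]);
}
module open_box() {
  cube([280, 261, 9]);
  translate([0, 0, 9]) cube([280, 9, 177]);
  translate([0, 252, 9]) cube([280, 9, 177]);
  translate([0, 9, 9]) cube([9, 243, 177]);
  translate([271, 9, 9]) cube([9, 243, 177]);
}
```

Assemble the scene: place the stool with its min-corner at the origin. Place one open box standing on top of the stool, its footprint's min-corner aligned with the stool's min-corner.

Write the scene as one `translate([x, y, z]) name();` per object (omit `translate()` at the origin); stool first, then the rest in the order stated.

stool();
translate([0, 0, 418]) open_box();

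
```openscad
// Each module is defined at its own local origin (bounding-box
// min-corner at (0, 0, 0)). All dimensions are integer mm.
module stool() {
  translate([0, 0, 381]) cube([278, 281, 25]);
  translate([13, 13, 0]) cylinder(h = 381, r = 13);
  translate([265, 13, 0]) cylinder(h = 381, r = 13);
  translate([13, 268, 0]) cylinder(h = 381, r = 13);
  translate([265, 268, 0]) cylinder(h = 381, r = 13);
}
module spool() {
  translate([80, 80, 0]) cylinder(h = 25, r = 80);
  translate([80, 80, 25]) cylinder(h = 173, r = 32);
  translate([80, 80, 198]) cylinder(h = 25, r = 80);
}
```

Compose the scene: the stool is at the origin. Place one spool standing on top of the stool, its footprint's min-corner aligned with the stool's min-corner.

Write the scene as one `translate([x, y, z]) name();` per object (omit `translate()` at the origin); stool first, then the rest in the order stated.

stool();
translate([0, 0, 406]) spool();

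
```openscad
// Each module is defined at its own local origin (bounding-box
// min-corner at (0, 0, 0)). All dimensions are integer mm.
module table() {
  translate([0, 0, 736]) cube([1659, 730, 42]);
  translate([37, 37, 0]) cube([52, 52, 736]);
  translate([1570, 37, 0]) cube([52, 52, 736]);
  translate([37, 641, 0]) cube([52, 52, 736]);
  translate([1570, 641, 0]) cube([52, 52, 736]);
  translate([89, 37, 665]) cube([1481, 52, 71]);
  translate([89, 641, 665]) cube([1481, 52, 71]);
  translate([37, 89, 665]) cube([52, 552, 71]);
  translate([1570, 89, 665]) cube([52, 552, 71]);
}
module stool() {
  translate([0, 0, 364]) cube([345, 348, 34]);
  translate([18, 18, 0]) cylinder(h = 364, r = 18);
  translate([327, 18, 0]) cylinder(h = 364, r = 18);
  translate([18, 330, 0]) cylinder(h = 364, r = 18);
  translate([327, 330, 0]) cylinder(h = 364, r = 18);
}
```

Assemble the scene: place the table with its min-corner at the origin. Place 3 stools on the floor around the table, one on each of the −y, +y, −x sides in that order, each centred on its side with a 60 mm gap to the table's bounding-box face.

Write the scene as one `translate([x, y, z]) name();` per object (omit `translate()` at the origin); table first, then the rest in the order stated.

table();
translate([657, -408, 0]) stool();
translate([657, 790, 0]) stool();
translate([-405, 191, 0]) stool();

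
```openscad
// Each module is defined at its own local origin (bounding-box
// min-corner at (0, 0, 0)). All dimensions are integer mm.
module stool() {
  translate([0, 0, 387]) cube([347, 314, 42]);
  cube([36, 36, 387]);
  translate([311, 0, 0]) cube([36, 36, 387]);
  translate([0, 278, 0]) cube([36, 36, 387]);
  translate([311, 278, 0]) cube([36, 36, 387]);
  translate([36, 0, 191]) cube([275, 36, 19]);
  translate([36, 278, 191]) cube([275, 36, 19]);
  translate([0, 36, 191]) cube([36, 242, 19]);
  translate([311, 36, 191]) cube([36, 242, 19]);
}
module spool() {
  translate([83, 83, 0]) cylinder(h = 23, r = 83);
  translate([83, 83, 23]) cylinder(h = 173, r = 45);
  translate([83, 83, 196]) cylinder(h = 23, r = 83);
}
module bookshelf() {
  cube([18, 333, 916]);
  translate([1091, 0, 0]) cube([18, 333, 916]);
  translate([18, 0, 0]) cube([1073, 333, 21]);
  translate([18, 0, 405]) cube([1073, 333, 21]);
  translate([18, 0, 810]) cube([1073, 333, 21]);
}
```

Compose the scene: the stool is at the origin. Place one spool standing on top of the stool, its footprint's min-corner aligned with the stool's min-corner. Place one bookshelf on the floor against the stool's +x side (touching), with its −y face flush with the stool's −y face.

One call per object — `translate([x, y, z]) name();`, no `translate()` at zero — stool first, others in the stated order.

stool();
translate([0, 0, 429]) spool();
translate([347, 0, 0]) bookshelf();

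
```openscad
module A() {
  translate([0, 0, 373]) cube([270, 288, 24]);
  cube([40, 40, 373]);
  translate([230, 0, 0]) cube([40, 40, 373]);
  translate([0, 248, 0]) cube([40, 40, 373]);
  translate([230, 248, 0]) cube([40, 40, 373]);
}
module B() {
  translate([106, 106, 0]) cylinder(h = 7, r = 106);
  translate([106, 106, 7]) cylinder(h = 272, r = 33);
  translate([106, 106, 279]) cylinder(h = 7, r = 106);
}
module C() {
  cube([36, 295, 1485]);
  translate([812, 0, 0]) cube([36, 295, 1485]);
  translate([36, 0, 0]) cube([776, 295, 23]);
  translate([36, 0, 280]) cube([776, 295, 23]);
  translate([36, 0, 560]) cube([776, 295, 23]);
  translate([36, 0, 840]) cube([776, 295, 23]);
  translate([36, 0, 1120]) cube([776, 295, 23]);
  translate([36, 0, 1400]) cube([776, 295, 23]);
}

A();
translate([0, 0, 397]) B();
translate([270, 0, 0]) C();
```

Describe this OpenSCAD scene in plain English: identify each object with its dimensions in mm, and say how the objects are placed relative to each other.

A is a simple wooden stool: a rectangular seat 270 mm (x) by 288 mm (y), 24 mm thick, top face at z = 397 mm, on four square legs, each 40×40 mm in cross-section. The legs rest on z = 0, each flush with a corner of the seat.

B is a spool: two coaxial disc flanges of radius 106 mm and thickness 7 mm, joined by a core cylinder of radius 33 mm and height 272 mm. The lower flange rests on z = 0 and the three cylinders share a vertical axis.

C is an open bookshelf. Two side panels, each 36 mm thick, 295 mm deep and 1485 mm tall, stand 848 mm apart (outside-to-outside). Between them sit 6 shelves, each 23 mm thick and 295 mm deep, spanning the full gap between the sides. The bottom shelf rests on the floor (its underside at z = 0) and the clear gap between one shelf's top and the next shelf's underside is 257 mm.

The spool is on top of the stool. The bookshelf is against the stool's +x side, with their −y faces flush.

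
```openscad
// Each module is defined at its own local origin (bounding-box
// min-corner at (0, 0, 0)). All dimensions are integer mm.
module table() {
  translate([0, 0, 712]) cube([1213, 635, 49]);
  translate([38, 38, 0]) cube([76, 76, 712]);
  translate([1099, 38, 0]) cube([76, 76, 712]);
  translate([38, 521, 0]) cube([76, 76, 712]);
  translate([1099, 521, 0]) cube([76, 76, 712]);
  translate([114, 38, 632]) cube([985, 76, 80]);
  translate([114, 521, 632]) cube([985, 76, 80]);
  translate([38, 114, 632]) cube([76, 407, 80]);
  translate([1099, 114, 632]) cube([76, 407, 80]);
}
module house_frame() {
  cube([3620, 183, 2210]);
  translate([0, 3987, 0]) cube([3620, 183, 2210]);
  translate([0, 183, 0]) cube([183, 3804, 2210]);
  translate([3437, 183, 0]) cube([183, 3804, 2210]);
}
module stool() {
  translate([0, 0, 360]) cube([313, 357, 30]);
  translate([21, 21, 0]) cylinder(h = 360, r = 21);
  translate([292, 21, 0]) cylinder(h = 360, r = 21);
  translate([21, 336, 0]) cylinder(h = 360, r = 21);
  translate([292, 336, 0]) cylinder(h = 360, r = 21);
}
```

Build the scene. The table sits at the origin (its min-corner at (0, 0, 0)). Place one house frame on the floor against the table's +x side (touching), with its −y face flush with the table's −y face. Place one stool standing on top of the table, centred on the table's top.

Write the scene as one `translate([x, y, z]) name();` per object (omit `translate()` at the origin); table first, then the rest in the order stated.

table();
translate([1213, 0, 0]) house_frame();
translate([450, 139, 761]) stool();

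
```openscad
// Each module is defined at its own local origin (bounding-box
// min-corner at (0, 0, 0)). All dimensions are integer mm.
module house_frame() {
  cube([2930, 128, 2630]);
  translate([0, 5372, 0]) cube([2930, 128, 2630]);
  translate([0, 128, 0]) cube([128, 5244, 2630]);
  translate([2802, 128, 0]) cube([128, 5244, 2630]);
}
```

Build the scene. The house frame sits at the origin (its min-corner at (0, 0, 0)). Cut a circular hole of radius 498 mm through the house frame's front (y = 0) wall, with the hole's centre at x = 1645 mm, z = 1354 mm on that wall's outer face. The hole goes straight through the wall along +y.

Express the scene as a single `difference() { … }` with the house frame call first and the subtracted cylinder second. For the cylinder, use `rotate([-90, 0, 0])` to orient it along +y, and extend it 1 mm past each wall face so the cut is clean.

difference() {
  house_frame();
  translate([1645, -1, 1354]) rotate([-90, 0, 0]) cylinder(h = 130, r = 498);
}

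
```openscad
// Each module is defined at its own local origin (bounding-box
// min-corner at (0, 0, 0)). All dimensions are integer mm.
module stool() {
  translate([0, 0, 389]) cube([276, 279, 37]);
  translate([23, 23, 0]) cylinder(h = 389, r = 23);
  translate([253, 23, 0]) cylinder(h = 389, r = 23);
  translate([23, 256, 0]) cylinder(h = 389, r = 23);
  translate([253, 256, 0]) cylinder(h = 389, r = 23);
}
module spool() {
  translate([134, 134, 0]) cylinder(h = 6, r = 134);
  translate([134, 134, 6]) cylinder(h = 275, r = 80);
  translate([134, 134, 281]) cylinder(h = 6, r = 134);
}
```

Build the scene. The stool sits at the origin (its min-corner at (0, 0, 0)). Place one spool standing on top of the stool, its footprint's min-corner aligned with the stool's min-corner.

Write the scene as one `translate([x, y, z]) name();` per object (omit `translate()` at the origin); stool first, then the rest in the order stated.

stool();
translate([0, 0, 426]) spool();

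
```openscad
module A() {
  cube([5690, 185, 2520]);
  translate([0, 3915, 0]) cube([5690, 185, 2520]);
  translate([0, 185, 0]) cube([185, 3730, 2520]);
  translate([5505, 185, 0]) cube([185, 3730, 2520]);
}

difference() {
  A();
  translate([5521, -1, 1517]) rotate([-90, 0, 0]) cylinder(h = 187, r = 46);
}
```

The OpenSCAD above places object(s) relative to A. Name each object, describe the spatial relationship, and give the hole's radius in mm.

The subtracted cylinder has r = 46 mm.

A is a house frame. The house frame has a circular hole through its front wall. The hole's radius is 46 mm.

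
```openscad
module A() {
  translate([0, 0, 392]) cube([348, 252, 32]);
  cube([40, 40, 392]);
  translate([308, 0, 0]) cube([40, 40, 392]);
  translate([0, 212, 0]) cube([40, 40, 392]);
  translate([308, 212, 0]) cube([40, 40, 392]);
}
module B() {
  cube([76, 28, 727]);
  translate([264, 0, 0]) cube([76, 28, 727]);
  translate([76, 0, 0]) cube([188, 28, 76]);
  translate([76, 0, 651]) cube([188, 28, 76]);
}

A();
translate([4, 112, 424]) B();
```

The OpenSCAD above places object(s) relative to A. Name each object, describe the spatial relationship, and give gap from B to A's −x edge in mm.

A is a stool. B is a picture frame. The picture frame is on top of the stool, centred. The gap from the picture frame to the stool's −x edge is 4 mm.

The picture frame's min-x is at 4; the stool's min-x is 0; gap = 4 mm.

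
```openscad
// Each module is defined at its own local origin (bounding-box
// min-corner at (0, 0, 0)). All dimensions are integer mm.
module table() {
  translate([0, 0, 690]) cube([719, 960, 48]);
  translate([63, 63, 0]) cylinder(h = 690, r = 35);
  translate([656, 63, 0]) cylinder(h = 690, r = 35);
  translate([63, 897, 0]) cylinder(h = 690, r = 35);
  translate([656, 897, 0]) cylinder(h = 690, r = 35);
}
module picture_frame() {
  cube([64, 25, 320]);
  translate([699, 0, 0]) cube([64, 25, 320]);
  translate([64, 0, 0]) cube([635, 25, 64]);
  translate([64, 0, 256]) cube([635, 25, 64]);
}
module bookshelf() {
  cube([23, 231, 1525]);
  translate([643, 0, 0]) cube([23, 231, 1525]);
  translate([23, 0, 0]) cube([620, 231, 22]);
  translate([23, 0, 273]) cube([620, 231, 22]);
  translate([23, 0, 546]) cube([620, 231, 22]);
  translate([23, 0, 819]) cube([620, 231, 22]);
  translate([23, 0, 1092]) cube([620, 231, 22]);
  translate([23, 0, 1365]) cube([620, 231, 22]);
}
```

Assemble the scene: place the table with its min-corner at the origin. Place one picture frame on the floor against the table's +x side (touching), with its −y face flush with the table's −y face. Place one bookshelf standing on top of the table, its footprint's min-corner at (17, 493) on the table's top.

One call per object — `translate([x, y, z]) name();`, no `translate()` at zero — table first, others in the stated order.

table();
translate([719, 0, 0]) picture_frame();
translate([17, 493, 738]) bookshelf();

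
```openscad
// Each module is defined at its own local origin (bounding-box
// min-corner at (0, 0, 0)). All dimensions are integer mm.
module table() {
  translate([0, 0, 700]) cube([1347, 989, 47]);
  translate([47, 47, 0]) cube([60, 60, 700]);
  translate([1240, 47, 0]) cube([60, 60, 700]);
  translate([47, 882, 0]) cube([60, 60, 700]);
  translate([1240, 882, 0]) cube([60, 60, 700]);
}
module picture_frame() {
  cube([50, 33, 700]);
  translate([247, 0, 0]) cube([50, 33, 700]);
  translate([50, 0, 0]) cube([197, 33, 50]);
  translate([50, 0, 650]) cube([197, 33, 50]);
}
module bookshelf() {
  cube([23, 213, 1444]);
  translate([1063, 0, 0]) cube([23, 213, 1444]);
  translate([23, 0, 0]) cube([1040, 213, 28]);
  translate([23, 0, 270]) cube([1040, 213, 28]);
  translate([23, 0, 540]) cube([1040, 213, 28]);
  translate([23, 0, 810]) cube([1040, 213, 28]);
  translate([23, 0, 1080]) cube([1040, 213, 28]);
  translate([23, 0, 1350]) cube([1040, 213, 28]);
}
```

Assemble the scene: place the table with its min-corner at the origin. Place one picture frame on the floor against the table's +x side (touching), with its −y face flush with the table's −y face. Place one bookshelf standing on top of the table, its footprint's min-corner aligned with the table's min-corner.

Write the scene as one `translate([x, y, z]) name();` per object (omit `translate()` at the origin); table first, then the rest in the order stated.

table();
translate([1347, 0, 0]) picture_frame();
translate([0, 0, 747]) bookshelf();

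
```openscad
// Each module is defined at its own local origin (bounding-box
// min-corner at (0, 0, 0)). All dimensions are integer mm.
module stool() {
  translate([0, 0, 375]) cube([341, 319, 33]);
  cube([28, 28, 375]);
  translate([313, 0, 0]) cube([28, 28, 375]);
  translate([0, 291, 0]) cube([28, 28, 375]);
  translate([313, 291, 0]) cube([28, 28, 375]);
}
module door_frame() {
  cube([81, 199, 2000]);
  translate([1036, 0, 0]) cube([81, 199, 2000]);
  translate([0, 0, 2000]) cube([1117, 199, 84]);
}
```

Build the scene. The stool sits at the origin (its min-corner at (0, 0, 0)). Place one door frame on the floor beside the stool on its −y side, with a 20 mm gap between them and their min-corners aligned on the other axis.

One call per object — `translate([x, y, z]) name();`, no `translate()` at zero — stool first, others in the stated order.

stool();
translate([0, -219, 0]) door_frame();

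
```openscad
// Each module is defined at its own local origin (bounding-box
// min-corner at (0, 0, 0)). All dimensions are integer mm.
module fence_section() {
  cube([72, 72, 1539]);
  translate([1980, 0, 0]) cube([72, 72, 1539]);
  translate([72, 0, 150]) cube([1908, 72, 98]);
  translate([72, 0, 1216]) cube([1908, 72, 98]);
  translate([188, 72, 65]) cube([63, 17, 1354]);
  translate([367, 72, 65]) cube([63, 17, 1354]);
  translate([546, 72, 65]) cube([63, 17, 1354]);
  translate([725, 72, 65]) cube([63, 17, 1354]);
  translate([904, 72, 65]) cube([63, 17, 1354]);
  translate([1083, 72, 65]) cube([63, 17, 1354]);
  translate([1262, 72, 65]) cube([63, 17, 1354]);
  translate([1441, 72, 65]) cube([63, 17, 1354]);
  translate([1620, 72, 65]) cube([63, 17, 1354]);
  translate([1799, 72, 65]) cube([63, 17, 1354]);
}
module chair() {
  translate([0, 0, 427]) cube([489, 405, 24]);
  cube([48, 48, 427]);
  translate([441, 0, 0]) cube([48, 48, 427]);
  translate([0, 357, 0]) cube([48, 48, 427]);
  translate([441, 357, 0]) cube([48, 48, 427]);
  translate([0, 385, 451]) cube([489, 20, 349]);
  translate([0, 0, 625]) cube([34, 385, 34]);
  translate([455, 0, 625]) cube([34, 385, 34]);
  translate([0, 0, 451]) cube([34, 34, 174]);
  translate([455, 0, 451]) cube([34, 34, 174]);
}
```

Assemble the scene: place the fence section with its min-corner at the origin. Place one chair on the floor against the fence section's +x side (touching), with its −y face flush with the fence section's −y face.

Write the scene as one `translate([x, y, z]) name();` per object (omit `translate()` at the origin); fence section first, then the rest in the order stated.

fence_section();
translate([2052, 0, 0]) chair();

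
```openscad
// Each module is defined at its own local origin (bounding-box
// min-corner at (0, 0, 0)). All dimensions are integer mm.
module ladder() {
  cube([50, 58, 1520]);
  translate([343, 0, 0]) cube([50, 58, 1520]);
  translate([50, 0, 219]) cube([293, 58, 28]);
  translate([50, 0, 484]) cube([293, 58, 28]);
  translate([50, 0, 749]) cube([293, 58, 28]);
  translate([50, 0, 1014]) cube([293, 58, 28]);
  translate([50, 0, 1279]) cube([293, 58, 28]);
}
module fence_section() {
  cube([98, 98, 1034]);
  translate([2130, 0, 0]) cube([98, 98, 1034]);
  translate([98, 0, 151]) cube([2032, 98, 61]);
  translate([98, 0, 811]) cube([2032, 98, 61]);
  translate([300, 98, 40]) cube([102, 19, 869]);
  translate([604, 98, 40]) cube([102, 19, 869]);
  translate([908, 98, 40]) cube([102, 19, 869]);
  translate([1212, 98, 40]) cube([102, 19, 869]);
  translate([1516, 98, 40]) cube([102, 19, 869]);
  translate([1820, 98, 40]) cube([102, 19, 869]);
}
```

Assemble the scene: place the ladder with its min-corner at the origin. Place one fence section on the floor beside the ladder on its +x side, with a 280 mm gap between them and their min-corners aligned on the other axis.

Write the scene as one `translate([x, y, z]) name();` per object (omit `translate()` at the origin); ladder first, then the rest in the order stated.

ladder();
translate([673, 0, 0]) fence_section();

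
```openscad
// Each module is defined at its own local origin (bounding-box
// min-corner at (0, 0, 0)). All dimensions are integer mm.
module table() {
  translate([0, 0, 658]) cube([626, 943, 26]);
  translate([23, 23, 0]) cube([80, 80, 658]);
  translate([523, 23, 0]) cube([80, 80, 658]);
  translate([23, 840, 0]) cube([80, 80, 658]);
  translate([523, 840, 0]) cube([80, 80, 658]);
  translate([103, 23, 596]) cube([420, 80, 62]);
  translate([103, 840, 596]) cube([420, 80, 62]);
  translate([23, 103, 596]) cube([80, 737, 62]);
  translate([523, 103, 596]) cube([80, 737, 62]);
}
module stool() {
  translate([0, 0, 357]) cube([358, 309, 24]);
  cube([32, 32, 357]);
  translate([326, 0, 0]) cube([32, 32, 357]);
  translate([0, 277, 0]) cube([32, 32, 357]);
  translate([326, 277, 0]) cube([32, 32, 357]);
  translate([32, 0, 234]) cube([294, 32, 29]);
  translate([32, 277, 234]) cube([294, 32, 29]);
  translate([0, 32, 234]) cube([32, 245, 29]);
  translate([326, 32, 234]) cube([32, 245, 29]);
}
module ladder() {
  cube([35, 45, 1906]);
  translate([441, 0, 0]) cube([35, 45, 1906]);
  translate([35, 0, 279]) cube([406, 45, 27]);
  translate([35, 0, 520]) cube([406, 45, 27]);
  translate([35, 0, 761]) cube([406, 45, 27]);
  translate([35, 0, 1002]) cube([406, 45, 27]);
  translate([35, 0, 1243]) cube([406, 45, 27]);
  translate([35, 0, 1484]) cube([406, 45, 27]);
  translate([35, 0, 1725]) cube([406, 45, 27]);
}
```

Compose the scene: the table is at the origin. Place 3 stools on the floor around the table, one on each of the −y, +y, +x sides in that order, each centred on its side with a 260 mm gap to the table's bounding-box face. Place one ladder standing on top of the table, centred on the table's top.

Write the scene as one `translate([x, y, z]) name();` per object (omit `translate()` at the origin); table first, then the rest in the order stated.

table();
translate([134, -569, 0]) stool();
translate([134, 1203, 0]) stool();
translate([886, 317, 0]) stool();
translate([75, 449, 684]) ladder();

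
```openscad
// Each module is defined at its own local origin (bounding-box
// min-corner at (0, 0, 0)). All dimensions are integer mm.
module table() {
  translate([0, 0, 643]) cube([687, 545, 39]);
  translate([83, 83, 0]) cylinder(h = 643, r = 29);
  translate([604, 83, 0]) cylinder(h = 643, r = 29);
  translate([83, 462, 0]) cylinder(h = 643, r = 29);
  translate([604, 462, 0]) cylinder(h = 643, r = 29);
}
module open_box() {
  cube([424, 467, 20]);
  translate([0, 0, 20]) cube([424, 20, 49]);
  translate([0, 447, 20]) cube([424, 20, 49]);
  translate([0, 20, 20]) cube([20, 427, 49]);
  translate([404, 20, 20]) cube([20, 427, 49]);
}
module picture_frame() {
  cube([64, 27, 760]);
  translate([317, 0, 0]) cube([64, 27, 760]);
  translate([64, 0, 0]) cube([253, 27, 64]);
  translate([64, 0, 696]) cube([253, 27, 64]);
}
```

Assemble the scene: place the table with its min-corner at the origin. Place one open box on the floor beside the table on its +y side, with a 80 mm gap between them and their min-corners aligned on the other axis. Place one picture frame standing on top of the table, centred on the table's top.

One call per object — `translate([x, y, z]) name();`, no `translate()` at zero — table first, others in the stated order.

table();
translate([0, 625, 0]) open_box();
translate([153, 259, 682]) picture_frame();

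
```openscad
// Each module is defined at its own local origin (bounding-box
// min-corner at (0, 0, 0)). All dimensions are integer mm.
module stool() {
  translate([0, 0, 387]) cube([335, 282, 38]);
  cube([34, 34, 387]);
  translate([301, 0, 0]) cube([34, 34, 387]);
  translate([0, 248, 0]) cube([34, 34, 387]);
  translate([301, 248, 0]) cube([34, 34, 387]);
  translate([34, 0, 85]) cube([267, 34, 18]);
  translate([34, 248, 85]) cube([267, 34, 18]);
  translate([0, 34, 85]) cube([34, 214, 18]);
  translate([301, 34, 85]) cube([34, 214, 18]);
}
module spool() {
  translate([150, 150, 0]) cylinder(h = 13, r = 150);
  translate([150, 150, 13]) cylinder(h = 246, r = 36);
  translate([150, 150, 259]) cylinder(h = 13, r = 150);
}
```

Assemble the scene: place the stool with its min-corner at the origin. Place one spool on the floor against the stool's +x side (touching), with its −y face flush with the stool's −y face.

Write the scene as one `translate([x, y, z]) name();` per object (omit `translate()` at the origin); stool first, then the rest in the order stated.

stool();
translate([335, 0, 0]) spool();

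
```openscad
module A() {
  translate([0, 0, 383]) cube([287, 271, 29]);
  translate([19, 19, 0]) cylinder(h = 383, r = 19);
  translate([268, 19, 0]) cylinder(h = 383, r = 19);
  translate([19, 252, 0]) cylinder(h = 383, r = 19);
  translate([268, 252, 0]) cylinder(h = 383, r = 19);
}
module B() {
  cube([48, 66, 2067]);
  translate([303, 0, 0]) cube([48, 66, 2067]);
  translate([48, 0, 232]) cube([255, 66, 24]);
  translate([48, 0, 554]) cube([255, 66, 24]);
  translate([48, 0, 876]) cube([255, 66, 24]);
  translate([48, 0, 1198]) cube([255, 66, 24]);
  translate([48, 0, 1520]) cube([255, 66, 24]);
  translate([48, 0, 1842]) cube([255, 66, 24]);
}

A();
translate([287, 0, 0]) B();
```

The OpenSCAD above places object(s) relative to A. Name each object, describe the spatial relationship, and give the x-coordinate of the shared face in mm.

A is a stool. B is a ladder. The ladder is against the stool's +x side, with their −y faces flush. The x-coordinate of the shared face is 287 mm.

The stool's +x face and the ladder's −x face are both at x = 287 mm.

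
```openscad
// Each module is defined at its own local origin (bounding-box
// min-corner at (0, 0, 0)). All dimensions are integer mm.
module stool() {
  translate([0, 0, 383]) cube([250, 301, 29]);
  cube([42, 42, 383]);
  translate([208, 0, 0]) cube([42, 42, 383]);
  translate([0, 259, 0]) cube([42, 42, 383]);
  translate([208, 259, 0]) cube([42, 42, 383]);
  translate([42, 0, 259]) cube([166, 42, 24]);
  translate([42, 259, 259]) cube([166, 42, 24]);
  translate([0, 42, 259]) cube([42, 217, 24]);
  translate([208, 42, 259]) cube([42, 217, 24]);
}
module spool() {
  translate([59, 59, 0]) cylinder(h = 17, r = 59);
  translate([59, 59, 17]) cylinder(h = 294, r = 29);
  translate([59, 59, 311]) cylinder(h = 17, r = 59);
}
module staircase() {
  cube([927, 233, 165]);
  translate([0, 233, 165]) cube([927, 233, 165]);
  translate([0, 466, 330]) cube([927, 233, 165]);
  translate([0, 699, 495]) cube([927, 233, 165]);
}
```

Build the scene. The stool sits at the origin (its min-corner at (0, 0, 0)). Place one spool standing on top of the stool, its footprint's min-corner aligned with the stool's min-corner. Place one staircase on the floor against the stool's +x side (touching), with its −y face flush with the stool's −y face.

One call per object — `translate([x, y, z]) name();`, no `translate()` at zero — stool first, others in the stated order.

stool();
translate([0, 0, 412]) spool();
translate([250, 0, 0]) staircase();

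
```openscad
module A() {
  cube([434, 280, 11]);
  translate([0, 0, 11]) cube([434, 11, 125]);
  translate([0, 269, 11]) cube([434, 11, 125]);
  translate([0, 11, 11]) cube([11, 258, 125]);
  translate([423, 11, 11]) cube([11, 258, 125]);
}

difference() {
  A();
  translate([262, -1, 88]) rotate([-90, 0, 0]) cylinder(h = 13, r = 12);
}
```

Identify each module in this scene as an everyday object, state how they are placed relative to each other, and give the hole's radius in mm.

A is an open box. The open box has a circular hole through its front wall. The hole's radius is 12 mm.

The subtracted cylinder has r = 12 mm.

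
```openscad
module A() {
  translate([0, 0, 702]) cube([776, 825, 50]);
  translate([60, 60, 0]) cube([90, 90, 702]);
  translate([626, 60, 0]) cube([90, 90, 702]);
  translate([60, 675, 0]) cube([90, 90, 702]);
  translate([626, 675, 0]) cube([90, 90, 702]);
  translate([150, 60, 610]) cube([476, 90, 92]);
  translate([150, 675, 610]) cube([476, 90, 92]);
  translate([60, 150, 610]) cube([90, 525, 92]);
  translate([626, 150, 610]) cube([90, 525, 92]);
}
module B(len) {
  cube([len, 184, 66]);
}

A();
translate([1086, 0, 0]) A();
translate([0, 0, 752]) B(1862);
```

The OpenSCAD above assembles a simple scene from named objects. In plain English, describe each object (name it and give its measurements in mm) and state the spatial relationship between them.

A is a table with a 776×825 mm rectangular top, 50 mm thick, top surface at z = 752 mm, supported by four 90×90 mm square legs, each inset 60 mm from the nearest pair of top edges, running from the floor. Four apron rails, 90 mm thick and 92 mm tall, run between adjacent legs with their top edges flush with the underside of the top and their outer faces flush with the legs' outer faces.

B is a rectangular beam 1862 mm long (x), 184 mm deep (y), 66 mm thick (z).

The beam spans the tops of two tables placed 310 mm apart, resting at z = 752 mm.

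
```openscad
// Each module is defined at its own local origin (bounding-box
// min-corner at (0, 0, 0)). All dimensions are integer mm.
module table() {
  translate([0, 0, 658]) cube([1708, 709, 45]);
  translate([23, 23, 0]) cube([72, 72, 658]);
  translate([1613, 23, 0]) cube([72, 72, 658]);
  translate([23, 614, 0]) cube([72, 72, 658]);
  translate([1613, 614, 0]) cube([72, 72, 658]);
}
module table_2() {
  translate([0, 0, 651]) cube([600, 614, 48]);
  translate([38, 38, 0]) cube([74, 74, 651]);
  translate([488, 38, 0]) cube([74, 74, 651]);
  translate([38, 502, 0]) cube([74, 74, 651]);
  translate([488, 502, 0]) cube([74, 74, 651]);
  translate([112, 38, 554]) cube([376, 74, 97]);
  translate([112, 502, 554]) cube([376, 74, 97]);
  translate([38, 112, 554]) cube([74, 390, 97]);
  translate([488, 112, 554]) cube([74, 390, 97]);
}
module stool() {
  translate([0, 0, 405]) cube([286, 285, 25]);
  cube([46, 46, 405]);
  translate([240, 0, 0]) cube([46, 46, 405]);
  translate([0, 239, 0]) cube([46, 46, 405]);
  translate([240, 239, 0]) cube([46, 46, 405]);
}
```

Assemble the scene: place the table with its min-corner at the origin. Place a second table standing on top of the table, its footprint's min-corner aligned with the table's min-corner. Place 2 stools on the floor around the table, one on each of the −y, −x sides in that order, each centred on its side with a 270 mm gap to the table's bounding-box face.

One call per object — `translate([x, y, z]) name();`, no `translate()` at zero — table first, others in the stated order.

table();
translate([0, 0, 703]) table_2();
translate([711, -555, 0]) stool();
translate([-556, 212, 0]) stool();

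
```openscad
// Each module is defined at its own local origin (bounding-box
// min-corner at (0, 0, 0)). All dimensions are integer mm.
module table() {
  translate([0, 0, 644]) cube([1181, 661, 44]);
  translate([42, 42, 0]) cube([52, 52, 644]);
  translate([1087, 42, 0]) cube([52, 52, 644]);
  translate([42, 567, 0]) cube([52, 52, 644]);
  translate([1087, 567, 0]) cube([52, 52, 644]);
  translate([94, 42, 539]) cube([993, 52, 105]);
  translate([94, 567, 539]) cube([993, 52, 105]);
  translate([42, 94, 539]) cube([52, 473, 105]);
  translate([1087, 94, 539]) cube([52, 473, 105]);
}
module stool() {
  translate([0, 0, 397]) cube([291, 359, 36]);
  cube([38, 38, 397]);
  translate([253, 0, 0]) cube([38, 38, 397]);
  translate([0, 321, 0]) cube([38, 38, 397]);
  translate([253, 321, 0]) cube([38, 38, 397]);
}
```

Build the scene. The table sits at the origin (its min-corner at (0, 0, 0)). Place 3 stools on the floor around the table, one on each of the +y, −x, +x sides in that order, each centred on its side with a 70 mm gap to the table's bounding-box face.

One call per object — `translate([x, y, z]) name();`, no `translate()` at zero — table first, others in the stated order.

table();
translate([445, 731, 0]) stool();
translate([-361, 151, 0]) stool();
translate([1251, 151, 0]) stool();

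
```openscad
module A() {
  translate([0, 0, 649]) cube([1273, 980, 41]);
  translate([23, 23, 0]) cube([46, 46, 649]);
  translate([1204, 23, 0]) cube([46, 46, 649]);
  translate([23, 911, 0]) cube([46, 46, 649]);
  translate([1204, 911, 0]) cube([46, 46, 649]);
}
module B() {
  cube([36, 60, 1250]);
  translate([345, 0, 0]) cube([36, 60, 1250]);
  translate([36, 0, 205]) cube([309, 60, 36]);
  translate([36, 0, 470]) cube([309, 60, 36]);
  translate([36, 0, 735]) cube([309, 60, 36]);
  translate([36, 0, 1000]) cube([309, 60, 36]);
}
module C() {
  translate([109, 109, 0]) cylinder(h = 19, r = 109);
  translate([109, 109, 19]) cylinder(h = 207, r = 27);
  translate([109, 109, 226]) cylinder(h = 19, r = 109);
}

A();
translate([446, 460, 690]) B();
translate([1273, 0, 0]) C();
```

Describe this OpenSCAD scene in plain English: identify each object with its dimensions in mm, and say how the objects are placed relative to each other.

A is a table: top 1273 mm (x) × 980 mm (y), 41 mm thick, upper face at z = 690 mm, on four 46×46 mm square legs, each inset 23 mm from the nearest pair of top edges, running from z = 0 to the bottom of the top.

B is a straight ladder. Two 36×60 mm vertical rails, 1250 mm tall, stand 381 mm apart (outside-to-outside) with their front faces coplanar on the −y side. 4 rungs, each 60 mm deep and 36 mm tall, span between the inner faces of the rails, front faces flush with the rails. The lowest rung's underside is at z = 205 mm and rungs are spaced 265 mm apart (underside to underside).

C is a spool: two coaxial disc flanges of radius 109 mm and thickness 19 mm, joined by a core cylinder of radius 27 mm and height 207 mm. The lower flange rests on z = 0 and the three cylinders share a vertical axis.

The ladder is on top of the table, centred. The spool is against the table's +x side, with their −y faces flush.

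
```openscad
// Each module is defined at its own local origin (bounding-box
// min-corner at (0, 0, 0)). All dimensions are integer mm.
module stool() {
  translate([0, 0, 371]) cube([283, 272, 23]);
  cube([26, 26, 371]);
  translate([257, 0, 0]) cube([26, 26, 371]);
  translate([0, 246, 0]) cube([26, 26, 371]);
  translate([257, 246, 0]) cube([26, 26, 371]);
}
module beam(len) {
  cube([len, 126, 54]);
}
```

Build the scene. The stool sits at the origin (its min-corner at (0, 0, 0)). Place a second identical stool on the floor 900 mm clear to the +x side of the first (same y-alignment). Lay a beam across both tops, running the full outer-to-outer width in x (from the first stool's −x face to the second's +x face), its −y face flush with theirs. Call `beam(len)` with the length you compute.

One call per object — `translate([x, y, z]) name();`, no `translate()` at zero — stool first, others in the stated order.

stool();
translate([1183, 0, 0]) stool();
translate([0, 0, 394]) beam(1466);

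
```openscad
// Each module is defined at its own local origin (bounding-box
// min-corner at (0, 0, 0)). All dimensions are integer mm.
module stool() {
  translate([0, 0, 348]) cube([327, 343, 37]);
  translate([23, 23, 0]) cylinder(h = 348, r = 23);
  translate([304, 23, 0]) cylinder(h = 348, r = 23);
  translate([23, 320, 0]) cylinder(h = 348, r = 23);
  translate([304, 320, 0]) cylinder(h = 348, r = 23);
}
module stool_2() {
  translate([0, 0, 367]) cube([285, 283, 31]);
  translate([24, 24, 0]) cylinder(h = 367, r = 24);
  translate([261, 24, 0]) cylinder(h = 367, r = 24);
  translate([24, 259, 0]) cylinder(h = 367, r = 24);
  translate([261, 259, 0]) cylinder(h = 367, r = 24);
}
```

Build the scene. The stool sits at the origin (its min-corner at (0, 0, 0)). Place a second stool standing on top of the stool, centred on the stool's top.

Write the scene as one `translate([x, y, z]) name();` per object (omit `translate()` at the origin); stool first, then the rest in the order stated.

stool();
translate([21, 30, 385]) stool_2();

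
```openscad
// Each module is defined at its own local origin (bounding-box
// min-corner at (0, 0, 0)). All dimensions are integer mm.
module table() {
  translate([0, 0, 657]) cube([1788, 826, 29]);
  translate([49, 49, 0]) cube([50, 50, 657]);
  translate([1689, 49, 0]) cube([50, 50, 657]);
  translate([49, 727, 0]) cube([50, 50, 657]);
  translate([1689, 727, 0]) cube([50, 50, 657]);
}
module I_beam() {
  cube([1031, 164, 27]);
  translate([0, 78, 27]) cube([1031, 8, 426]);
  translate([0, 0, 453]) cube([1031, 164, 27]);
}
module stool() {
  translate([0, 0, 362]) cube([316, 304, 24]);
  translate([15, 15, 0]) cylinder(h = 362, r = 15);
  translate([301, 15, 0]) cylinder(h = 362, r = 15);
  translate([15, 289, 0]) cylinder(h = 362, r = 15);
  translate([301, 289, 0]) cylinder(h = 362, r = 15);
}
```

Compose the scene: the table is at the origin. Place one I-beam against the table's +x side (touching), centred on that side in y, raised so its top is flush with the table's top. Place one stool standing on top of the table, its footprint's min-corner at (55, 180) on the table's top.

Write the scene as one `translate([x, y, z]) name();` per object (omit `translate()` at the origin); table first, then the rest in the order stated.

table();
translate([1788, 331, 206]) I_beam();
translate([55, 180, 686]) stool();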